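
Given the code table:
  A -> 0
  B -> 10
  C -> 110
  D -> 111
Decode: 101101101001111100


Decoding:
10 -> B
110 -> C
110 -> C
10 -> B
0 -> A
111 -> D
110 -> C
0 -> A


Result: BCCBADCA


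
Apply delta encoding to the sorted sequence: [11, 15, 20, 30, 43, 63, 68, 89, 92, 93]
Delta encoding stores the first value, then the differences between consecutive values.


First value: 11
Deltas:
  15 - 11 = 4
  20 - 15 = 5
  30 - 20 = 10
  43 - 30 = 13
  63 - 43 = 20
  68 - 63 = 5
  89 - 68 = 21
  92 - 89 = 3
  93 - 92 = 1


Delta encoded: [11, 4, 5, 10, 13, 20, 5, 21, 3, 1]


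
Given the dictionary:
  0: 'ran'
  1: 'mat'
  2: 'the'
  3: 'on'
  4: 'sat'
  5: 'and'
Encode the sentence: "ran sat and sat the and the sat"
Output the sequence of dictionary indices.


Look up each word in the dictionary:
  'ran' -> 0
  'sat' -> 4
  'and' -> 5
  'sat' -> 4
  'the' -> 2
  'and' -> 5
  'the' -> 2
  'sat' -> 4

Encoded: [0, 4, 5, 4, 2, 5, 2, 4]


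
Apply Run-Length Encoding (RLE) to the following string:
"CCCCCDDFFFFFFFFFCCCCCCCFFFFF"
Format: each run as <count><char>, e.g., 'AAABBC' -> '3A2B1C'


Scanning runs left to right:
  i=0: run of 'C' x 5 -> '5C'
  i=5: run of 'D' x 2 -> '2D'
  i=7: run of 'F' x 9 -> '9F'
  i=16: run of 'C' x 7 -> '7C'
  i=23: run of 'F' x 5 -> '5F'

RLE = 5C2D9F7C5F


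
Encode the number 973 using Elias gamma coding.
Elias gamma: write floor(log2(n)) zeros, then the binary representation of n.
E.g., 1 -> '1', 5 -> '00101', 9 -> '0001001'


num_bits = floor(log2(973)) + 1 = 10
leading_zeros = num_bits - 1 = 9
binary(973) = 1111001101

Elias gamma(973) = '000000000' + '1111001101' = 0000000001111001101 (19 bits)


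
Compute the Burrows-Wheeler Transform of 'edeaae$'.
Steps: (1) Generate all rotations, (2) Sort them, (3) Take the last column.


Rotations (sorted):
  0: $edeaae -> last char: e
  1: aae$ede -> last char: e
  2: ae$edea -> last char: a
  3: deaae$e -> last char: e
  4: e$edeaa -> last char: a
  5: eaae$ed -> last char: d
  6: edeaae$ -> last char: $


BWT = eeaead$


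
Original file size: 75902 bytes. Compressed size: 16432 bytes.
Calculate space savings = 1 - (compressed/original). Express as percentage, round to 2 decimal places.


ratio = compressed/original = 16432/75902 = 0.21649
savings = 1 - ratio = 1 - 0.21649 = 0.78351
as a percentage: 0.78351 * 100 = 78.35%

Space savings = 1 - 16432/75902 = 78.35%


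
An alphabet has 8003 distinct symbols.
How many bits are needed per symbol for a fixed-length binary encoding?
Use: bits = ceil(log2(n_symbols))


log2(8003) = 12.9663
Bracket: 2^12 = 4096 < 8003 <= 2^13 = 8192
So ceil(log2(8003)) = 13

bits = ceil(log2(8003)) = ceil(12.9663) = 13 bits


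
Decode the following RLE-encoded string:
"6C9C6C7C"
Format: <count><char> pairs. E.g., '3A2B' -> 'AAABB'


Expanding each <count><char> pair:
  6C -> 'CCCCCC'
  9C -> 'CCCCCCCCC'
  6C -> 'CCCCCC'
  7C -> 'CCCCCCC'

Decoded = CCCCCCCCCCCCCCCCCCCCCCCCCCCC


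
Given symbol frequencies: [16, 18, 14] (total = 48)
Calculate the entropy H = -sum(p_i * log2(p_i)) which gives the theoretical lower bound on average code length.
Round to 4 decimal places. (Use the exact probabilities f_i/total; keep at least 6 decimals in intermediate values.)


Per-symbol terms -p_i * log2(p_i) with p_i = f_i/48:
  p = 16/48 = 0.333333: log2(p) = -1.584963, -p*log2(p) = 0.528321
  p = 18/48 = 0.375000: log2(p) = -1.415037, -p*log2(p) = 0.530639
  p = 14/48 = 0.291667: log2(p) = -1.777608, -p*log2(p) = 0.518469
H = 0.528321 + 0.530639 + 0.518469 = 1.577429

H = 1.5774 bits/symbol


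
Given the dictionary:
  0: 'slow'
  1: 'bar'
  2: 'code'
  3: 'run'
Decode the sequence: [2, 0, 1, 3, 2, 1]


Look up each index in the dictionary:
  2 -> 'code'
  0 -> 'slow'
  1 -> 'bar'
  3 -> 'run'
  2 -> 'code'
  1 -> 'bar'

Decoded: "code slow bar run code bar"


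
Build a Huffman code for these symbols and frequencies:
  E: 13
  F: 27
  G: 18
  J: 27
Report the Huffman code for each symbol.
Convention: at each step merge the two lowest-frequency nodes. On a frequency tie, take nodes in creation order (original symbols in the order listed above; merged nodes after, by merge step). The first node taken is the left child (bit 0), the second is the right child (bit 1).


Huffman tree construction:
Step 1: Merge E(13) + G(18) = 31
Step 2: Merge F(27) + J(27) = 54
Step 3: Merge (E+G)(31) + (F+J)(54) = 85
Read each symbol's code off the tree from the root (left child = 0, right child = 1).

Codes:
  E: 00 (length 2)
  F: 10 (length 2)
  G: 01 (length 2)
  J: 11 (length 2)
Average code length: 170/85 = 2.0000 bits/symbol


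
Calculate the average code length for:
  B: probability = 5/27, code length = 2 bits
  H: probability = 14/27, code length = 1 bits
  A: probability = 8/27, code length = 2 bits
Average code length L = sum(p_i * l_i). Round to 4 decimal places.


Weighted contributions p_i * l_i:
  B: (5/27) * 2 = 10/27
  H: (14/27) * 1 = 14/27
  A: (8/27) * 2 = 16/27
Sum = (10 + 14 + 16)/27 = 40/27

L = 40/27 = 1.4815 bits/symbol


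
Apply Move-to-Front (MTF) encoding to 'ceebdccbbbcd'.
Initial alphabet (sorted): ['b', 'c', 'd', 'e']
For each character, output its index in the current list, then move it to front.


MTF encoding:
'c': index 1 in ['b', 'c', 'd', 'e'] -> ['c', 'b', 'd', 'e']
'e': index 3 in ['c', 'b', 'd', 'e'] -> ['e', 'c', 'b', 'd']
'e': index 0 in ['e', 'c', 'b', 'd'] -> ['e', 'c', 'b', 'd']
'b': index 2 in ['e', 'c', 'b', 'd'] -> ['b', 'e', 'c', 'd']
'd': index 3 in ['b', 'e', 'c', 'd'] -> ['d', 'b', 'e', 'c']
'c': index 3 in ['d', 'b', 'e', 'c'] -> ['c', 'd', 'b', 'e']
'c': index 0 in ['c', 'd', 'b', 'e'] -> ['c', 'd', 'b', 'e']
'b': index 2 in ['c', 'd', 'b', 'e'] -> ['b', 'c', 'd', 'e']
'b': index 0 in ['b', 'c', 'd', 'e'] -> ['b', 'c', 'd', 'e']
'b': index 0 in ['b', 'c', 'd', 'e'] -> ['b', 'c', 'd', 'e']
'c': index 1 in ['b', 'c', 'd', 'e'] -> ['c', 'b', 'd', 'e']
'd': index 2 in ['c', 'b', 'd', 'e'] -> ['d', 'c', 'b', 'e']


Output: [1, 3, 0, 2, 3, 3, 0, 2, 0, 0, 1, 2]


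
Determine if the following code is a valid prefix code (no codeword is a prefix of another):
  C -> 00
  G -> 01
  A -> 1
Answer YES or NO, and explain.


Checking each pair (does one codeword prefix another?):
  C='00' vs G='01': no prefix
  C='00' vs A='1': no prefix
  G='01' vs C='00': no prefix
  G='01' vs A='1': no prefix
  A='1' vs C='00': no prefix
  A='1' vs G='01': no prefix
No violation found over all pairs.

YES -- this is a valid prefix code. No codeword is a prefix of any other codeword.


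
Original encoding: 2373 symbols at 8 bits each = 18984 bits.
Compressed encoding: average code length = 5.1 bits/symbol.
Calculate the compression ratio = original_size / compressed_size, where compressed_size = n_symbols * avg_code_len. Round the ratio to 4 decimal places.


original_size = n_symbols * orig_bits = 2373 * 8 = 18984 bits
compressed_size = n_symbols * avg_code_len = 2373 * 5.1 = 12102.3 bits
ratio = original_size / compressed_size = 18984 / 12102.3 = 1.5686

Compression ratio = 1.5686


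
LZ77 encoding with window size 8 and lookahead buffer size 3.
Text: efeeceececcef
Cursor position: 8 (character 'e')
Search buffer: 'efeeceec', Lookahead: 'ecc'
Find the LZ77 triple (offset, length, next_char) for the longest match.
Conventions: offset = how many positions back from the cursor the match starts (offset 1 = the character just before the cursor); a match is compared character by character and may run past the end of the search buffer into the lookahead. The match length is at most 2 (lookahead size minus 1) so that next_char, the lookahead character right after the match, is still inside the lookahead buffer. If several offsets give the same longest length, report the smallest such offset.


Try each offset into the search buffer:
  offset=1 (pos 7, char 'c'): match length 0
  offset=2 (pos 6, char 'e'): match length 2
  offset=3 (pos 5, char 'e'): match length 1
  offset=4 (pos 4, char 'c'): match length 0
  offset=5 (pos 3, char 'e'): match length 2
  offset=6 (pos 2, char 'e'): match length 1
  offset=7 (pos 1, char 'f'): match length 0
  offset=8 (pos 0, char 'e'): match length 1
Longest match has length 2, found at offsets 2, 5; take the smallest, offset 2.
next_char = character at position 8 + 2 = 10 -> 'c'

Best match: offset=2, length=2 (matching 'ec' starting at position 6)
LZ77 triple: (2, 2, 'c')


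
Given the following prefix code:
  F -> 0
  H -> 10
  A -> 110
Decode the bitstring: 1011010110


Decoding step by step:
Bits 10 -> H
Bits 110 -> A
Bits 10 -> H
Bits 110 -> A


Decoded message: HAHA


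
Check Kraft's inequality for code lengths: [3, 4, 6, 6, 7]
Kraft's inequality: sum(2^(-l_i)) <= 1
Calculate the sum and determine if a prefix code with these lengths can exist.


Sum = 2^(-3) + 2^(-4) + 2^(-6) + 2^(-6) + 2^(-7)
    = 0.125 + 0.0625 + 0.015625 + 0.015625 + 0.0078125
    = 29/128 = 0.2265625
Since 0.2265625 <= 1, Kraft's inequality IS satisfied.
A prefix code with these lengths CAN exist.

Kraft sum = 0.2265625. Satisfied.


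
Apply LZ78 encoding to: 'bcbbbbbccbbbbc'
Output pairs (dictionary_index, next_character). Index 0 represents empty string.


LZ78 encoding steps:
Dictionary: {0: ''}
Step 1: w='' (idx 0), next='b' -> output (0, 'b'), add 'b' as idx 1
Step 2: w='' (idx 0), next='c' -> output (0, 'c'), add 'c' as idx 2
Step 3: w='b' (idx 1), next='b' -> output (1, 'b'), add 'bb' as idx 3
Step 4: w='bb' (idx 3), next='b' -> output (3, 'b'), add 'bbb' as idx 4
Step 5: w='c' (idx 2), next='c' -> output (2, 'c'), add 'cc' as idx 5
Step 6: w='bbb' (idx 4), next='b' -> output (4, 'b'), add 'bbbb' as idx 6
Step 7: w='c' (idx 2), end of input -> output (2, '')


Encoded: [(0, 'b'), (0, 'c'), (1, 'b'), (3, 'b'), (2, 'c'), (4, 'b'), (2, '')]


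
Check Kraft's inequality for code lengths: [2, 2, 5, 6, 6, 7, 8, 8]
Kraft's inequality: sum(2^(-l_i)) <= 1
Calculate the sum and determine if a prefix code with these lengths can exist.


Sum = 2^(-2) + 2^(-2) + 2^(-5) + 2^(-6) + 2^(-6) + 2^(-7) + 2^(-8) + 2^(-8)
    = 0.25 + 0.25 + 0.03125 + 0.015625 + 0.015625 + 0.0078125 + 0.00390625 + 0.00390625
    = 148/256 = 0.578125
Since 0.578125 <= 1, Kraft's inequality IS satisfied.
A prefix code with these lengths CAN exist.

Kraft sum = 0.578125. Satisfied.


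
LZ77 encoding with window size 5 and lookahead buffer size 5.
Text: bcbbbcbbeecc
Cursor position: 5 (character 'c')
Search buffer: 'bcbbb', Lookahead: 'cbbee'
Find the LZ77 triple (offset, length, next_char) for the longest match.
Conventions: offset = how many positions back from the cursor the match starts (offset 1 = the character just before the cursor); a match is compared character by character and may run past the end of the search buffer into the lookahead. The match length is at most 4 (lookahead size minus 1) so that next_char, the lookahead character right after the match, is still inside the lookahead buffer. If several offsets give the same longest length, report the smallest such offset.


Try each offset into the search buffer:
  offset=1 (pos 4, char 'b'): match length 0
  offset=2 (pos 3, char 'b'): match length 0
  offset=3 (pos 2, char 'b'): match length 0
  offset=4 (pos 1, char 'c'): match length 3
  offset=5 (pos 0, char 'b'): match length 0
Longest match has length 3 at offset 4.
next_char = character at position 5 + 3 = 8 -> 'e'

Best match: offset=4, length=3 (matching 'cbb' starting at position 1)
LZ77 triple: (4, 3, 'e')


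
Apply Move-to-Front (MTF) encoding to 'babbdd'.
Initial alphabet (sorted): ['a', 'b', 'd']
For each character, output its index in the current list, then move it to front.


MTF encoding:
'b': index 1 in ['a', 'b', 'd'] -> ['b', 'a', 'd']
'a': index 1 in ['b', 'a', 'd'] -> ['a', 'b', 'd']
'b': index 1 in ['a', 'b', 'd'] -> ['b', 'a', 'd']
'b': index 0 in ['b', 'a', 'd'] -> ['b', 'a', 'd']
'd': index 2 in ['b', 'a', 'd'] -> ['d', 'b', 'a']
'd': index 0 in ['d', 'b', 'a'] -> ['d', 'b', 'a']


Output: [1, 1, 1, 0, 2, 0]


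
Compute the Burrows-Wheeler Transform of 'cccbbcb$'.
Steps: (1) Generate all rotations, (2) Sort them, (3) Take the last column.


Rotations (sorted):
  0: $cccbbcb -> last char: b
  1: b$cccbbc -> last char: c
  2: bbcb$ccc -> last char: c
  3: bcb$cccb -> last char: b
  4: cb$cccbb -> last char: b
  5: cbbcb$cc -> last char: c
  6: ccbbcb$c -> last char: c
  7: cccbbcb$ -> last char: $


BWT = bccbbcc$


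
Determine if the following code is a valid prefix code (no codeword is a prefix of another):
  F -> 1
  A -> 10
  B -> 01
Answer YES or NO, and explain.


Checking each pair (does one codeword prefix another?):
  F='1' vs A='10': prefix -- VIOLATION

NO -- this is NOT a valid prefix code. F (1) is a prefix of A (10).


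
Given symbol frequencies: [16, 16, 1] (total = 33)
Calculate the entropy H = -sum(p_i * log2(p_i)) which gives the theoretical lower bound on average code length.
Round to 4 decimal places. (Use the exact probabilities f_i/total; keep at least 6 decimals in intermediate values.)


Per-symbol terms -p_i * log2(p_i) with p_i = f_i/33:
  p = 16/33 = 0.484848: log2(p) = -1.044394, -p*log2(p) = 0.506373
  p = 16/33 = 0.484848: log2(p) = -1.044394, -p*log2(p) = 0.506373
  p = 1/33 = 0.030303: log2(p) = -5.044394, -p*log2(p) = 0.152860
H = 0.506373 + 0.506373 + 0.152860 = 1.165606

H = 1.1656 bits/symbol


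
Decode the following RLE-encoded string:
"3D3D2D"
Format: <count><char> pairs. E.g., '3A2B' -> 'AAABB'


Expanding each <count><char> pair:
  3D -> 'DDD'
  3D -> 'DDD'
  2D -> 'DD'

Decoded = DDDDDDDD


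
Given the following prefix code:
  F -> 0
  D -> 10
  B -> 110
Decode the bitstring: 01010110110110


Decoding step by step:
Bits 0 -> F
Bits 10 -> D
Bits 10 -> D
Bits 110 -> B
Bits 110 -> B
Bits 110 -> B


Decoded message: FDDBBB


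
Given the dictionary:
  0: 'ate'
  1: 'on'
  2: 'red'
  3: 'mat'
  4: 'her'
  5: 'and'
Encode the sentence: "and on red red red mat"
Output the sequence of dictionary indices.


Look up each word in the dictionary:
  'and' -> 5
  'on' -> 1
  'red' -> 2
  'red' -> 2
  'red' -> 2
  'mat' -> 3

Encoded: [5, 1, 2, 2, 2, 3]


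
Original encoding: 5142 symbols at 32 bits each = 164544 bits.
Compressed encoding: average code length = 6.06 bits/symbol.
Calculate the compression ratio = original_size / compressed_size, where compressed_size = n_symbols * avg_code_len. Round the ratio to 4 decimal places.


original_size = n_symbols * orig_bits = 5142 * 32 = 164544 bits
compressed_size = n_symbols * avg_code_len = 5142 * 6.06 = 31160.52 bits
ratio = original_size / compressed_size = 164544 / 31160.52 = 5.2805

Compression ratio = 5.2805


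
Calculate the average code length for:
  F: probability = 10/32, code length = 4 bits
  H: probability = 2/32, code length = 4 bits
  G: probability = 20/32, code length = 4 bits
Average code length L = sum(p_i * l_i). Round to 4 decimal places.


Weighted contributions p_i * l_i:
  F: (10/32) * 4 = 40/32
  H: (2/32) * 4 = 8/32
  G: (20/32) * 4 = 80/32
Sum = (40 + 8 + 80)/32 = 128/32

L = 128/32 = 4.0000 bits/symbol


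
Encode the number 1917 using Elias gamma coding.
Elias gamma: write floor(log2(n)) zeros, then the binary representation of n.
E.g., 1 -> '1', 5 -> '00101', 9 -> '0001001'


num_bits = floor(log2(1917)) + 1 = 11
leading_zeros = num_bits - 1 = 10
binary(1917) = 11101111101

Elias gamma(1917) = '0000000000' + '11101111101' = 000000000011101111101 (21 bits)


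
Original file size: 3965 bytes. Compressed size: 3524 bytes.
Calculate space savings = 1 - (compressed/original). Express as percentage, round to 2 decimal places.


ratio = compressed/original = 3524/3965 = 0.888777
savings = 1 - ratio = 1 - 0.888777 = 0.111223
as a percentage: 0.111223 * 100 = 11.12%

Space savings = 1 - 3524/3965 = 11.12%


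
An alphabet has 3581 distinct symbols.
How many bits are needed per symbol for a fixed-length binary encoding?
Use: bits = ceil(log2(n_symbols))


log2(3581) = 11.8061
Bracket: 2^11 = 2048 < 3581 <= 2^12 = 4096
So ceil(log2(3581)) = 12

bits = ceil(log2(3581)) = ceil(11.8061) = 12 bits


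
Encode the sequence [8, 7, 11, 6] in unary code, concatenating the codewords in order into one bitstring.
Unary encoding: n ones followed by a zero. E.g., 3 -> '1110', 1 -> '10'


Encode each number as n ones followed by a terminating 0:
  8 -> 111111110 (9 bits)
  7 -> 11111110 (8 bits)
  11 -> 111111111110 (12 bits)
  6 -> 1111110 (7 bits)
Total length = 9 + 8 + 12 + 7 = 36 bits.

Unary([8, 7, 11, 6]) = 111111110111111101111111111101111110 (36 bits)


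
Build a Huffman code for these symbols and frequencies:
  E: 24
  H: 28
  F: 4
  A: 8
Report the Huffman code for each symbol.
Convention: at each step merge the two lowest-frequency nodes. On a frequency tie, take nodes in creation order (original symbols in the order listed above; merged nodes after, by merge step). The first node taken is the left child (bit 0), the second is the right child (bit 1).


Huffman tree construction:
Step 1: Merge F(4) + A(8) = 12
Step 2: Merge (F+A)(12) + E(24) = 36
Step 3: Merge H(28) + ((F+A)+E)(36) = 64
Read each symbol's code off the tree from the root (left child = 0, right child = 1).

Codes:
  E: 11 (length 2)
  H: 0 (length 1)
  F: 100 (length 3)
  A: 101 (length 3)
Average code length: 112/64 = 1.7500 bits/symbol


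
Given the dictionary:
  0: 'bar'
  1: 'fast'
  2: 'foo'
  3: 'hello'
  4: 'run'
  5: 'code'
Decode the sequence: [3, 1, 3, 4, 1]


Look up each index in the dictionary:
  3 -> 'hello'
  1 -> 'fast'
  3 -> 'hello'
  4 -> 'run'
  1 -> 'fast'

Decoded: "hello fast hello run fast"


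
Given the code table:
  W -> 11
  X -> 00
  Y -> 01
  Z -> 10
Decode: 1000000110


Decoding:
10 -> Z
00 -> X
00 -> X
01 -> Y
10 -> Z


Result: ZXXYZ


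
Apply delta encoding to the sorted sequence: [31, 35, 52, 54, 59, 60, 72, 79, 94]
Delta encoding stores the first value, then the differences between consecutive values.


First value: 31
Deltas:
  35 - 31 = 4
  52 - 35 = 17
  54 - 52 = 2
  59 - 54 = 5
  60 - 59 = 1
  72 - 60 = 12
  79 - 72 = 7
  94 - 79 = 15


Delta encoded: [31, 4, 17, 2, 5, 1, 12, 7, 15]


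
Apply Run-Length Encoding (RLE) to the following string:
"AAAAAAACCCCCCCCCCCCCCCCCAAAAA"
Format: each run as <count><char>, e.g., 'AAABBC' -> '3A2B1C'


Scanning runs left to right:
  i=0: run of 'A' x 7 -> '7A'
  i=7: run of 'C' x 17 -> '17C'
  i=24: run of 'A' x 5 -> '5A'

RLE = 7A17C5A


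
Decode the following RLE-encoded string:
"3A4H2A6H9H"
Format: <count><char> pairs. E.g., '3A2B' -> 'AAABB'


Expanding each <count><char> pair:
  3A -> 'AAA'
  4H -> 'HHHH'
  2A -> 'AA'
  6H -> 'HHHHHH'
  9H -> 'HHHHHHHHH'

Decoded = AAAHHHHAAHHHHHHHHHHHHHHH


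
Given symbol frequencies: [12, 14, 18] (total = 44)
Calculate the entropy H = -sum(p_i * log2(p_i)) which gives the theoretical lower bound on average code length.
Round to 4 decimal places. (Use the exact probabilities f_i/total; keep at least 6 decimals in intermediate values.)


Per-symbol terms -p_i * log2(p_i) with p_i = f_i/44:
  p = 12/44 = 0.272727: log2(p) = -1.874469, -p*log2(p) = 0.511219
  p = 14/44 = 0.318182: log2(p) = -1.652077, -p*log2(p) = 0.525661
  p = 18/44 = 0.409091: log2(p) = -1.289507, -p*log2(p) = 0.527525
H = 0.511219 + 0.525661 + 0.527525 = 1.564405

H = 1.5644 bits/symbol


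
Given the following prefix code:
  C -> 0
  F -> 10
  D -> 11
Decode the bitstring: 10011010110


Decoding step by step:
Bits 10 -> F
Bits 0 -> C
Bits 11 -> D
Bits 0 -> C
Bits 10 -> F
Bits 11 -> D
Bits 0 -> C


Decoded message: FCDCFDC


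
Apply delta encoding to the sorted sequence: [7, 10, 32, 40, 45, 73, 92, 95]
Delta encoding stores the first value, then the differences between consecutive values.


First value: 7
Deltas:
  10 - 7 = 3
  32 - 10 = 22
  40 - 32 = 8
  45 - 40 = 5
  73 - 45 = 28
  92 - 73 = 19
  95 - 92 = 3


Delta encoded: [7, 3, 22, 8, 5, 28, 19, 3]


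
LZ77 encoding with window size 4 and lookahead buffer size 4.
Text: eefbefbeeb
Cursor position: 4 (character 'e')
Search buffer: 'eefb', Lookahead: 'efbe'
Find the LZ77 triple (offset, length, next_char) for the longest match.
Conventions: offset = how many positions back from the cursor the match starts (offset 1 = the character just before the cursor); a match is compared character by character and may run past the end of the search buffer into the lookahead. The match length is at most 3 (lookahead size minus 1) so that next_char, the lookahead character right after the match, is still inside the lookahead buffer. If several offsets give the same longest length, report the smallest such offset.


Try each offset into the search buffer:
  offset=1 (pos 3, char 'b'): match length 0
  offset=2 (pos 2, char 'f'): match length 0
  offset=3 (pos 1, char 'e'): match length 3
  offset=4 (pos 0, char 'e'): match length 1
Longest match has length 3 at offset 3.
next_char = character at position 4 + 3 = 7 -> 'e'

Best match: offset=3, length=3 (matching 'efb' starting at position 1)
LZ77 triple: (3, 3, 'e')


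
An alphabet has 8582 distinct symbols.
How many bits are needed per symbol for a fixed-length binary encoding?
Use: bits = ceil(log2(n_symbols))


log2(8582) = 13.0671
Bracket: 2^13 = 8192 < 8582 <= 2^14 = 16384
So ceil(log2(8582)) = 14

bits = ceil(log2(8582)) = ceil(13.0671) = 14 bits


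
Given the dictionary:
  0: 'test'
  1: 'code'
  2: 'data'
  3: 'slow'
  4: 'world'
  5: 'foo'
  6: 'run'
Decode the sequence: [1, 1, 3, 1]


Look up each index in the dictionary:
  1 -> 'code'
  1 -> 'code'
  3 -> 'slow'
  1 -> 'code'

Decoded: "code code slow code"


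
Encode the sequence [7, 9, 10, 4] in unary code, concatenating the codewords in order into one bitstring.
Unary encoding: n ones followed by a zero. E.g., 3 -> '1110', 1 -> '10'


Encode each number as n ones followed by a terminating 0:
  7 -> 11111110 (8 bits)
  9 -> 1111111110 (10 bits)
  10 -> 11111111110 (11 bits)
  4 -> 11110 (5 bits)
Total length = 8 + 10 + 11 + 5 = 34 bits.

Unary([7, 9, 10, 4]) = 1111111011111111101111111111011110 (34 bits)


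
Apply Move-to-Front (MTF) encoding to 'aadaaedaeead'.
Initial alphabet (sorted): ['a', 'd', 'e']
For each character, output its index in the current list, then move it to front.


MTF encoding:
'a': index 0 in ['a', 'd', 'e'] -> ['a', 'd', 'e']
'a': index 0 in ['a', 'd', 'e'] -> ['a', 'd', 'e']
'd': index 1 in ['a', 'd', 'e'] -> ['d', 'a', 'e']
'a': index 1 in ['d', 'a', 'e'] -> ['a', 'd', 'e']
'a': index 0 in ['a', 'd', 'e'] -> ['a', 'd', 'e']
'e': index 2 in ['a', 'd', 'e'] -> ['e', 'a', 'd']
'd': index 2 in ['e', 'a', 'd'] -> ['d', 'e', 'a']
'a': index 2 in ['d', 'e', 'a'] -> ['a', 'd', 'e']
'e': index 2 in ['a', 'd', 'e'] -> ['e', 'a', 'd']
'e': index 0 in ['e', 'a', 'd'] -> ['e', 'a', 'd']
'a': index 1 in ['e', 'a', 'd'] -> ['a', 'e', 'd']
'd': index 2 in ['a', 'e', 'd'] -> ['d', 'a', 'e']


Output: [0, 0, 1, 1, 0, 2, 2, 2, 2, 0, 1, 2]


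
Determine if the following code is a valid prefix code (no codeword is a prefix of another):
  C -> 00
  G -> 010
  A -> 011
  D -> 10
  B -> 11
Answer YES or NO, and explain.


Checking each pair (does one codeword prefix another?):
  C='00' vs G='010': no prefix
  C='00' vs A='011': no prefix
  C='00' vs D='10': no prefix
  C='00' vs B='11': no prefix
  G='010' vs C='00': no prefix
  G='010' vs A='011': no prefix
  G='010' vs D='10': no prefix
  G='010' vs B='11': no prefix
  A='011' vs C='00': no prefix
  A='011' vs G='010': no prefix
  A='011' vs D='10': no prefix
  A='011' vs B='11': no prefix
  D='10' vs C='00': no prefix
  D='10' vs G='010': no prefix
  D='10' vs A='011': no prefix
  D='10' vs B='11': no prefix
  B='11' vs C='00': no prefix
  B='11' vs G='010': no prefix
  B='11' vs A='011': no prefix
  B='11' vs D='10': no prefix
No violation found over all pairs.

YES -- this is a valid prefix code. No codeword is a prefix of any other codeword.


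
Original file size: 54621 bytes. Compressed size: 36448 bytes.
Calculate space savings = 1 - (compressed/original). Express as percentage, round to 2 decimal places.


ratio = compressed/original = 36448/54621 = 0.667289
savings = 1 - ratio = 1 - 0.667289 = 0.332711
as a percentage: 0.332711 * 100 = 33.27%

Space savings = 1 - 36448/54621 = 33.27%


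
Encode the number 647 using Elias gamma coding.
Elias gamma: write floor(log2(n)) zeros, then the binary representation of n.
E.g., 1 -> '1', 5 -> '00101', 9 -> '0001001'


num_bits = floor(log2(647)) + 1 = 10
leading_zeros = num_bits - 1 = 9
binary(647) = 1010000111

Elias gamma(647) = '000000000' + '1010000111' = 0000000001010000111 (19 bits)


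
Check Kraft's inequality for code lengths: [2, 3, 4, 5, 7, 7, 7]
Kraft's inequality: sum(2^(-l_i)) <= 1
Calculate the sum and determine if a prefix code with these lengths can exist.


Sum = 2^(-2) + 2^(-3) + 2^(-4) + 2^(-5) + 2^(-7) + 2^(-7) + 2^(-7)
    = 0.25 + 0.125 + 0.0625 + 0.03125 + 0.0078125 + 0.0078125 + 0.0078125
    = 63/128 = 0.4921875
Since 0.4921875 <= 1, Kraft's inequality IS satisfied.
A prefix code with these lengths CAN exist.

Kraft sum = 0.4921875. Satisfied.


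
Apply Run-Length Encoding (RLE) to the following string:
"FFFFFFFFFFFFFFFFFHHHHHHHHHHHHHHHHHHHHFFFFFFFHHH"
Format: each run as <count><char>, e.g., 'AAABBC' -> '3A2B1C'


Scanning runs left to right:
  i=0: run of 'F' x 17 -> '17F'
  i=17: run of 'H' x 20 -> '20H'
  i=37: run of 'F' x 7 -> '7F'
  i=44: run of 'H' x 3 -> '3H'

RLE = 17F20H7F3H


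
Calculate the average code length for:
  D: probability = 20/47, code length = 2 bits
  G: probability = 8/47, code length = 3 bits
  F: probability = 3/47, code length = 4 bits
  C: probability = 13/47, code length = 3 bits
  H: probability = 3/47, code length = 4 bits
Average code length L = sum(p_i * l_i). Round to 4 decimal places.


Weighted contributions p_i * l_i:
  D: (20/47) * 2 = 40/47
  G: (8/47) * 3 = 24/47
  F: (3/47) * 4 = 12/47
  C: (13/47) * 3 = 39/47
  H: (3/47) * 4 = 12/47
Sum = (40 + 24 + 12 + 39 + 12)/47 = 127/47

L = 127/47 = 2.7021 bits/symbol


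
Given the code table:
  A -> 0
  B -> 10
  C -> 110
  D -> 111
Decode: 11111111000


Decoding:
111 -> D
111 -> D
110 -> C
0 -> A
0 -> A


Result: DDCAA


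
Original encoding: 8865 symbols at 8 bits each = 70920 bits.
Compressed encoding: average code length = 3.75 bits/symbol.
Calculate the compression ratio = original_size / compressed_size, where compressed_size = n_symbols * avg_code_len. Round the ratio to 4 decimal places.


original_size = n_symbols * orig_bits = 8865 * 8 = 70920 bits
compressed_size = n_symbols * avg_code_len = 8865 * 3.75 = 33243.75 bits
ratio = original_size / compressed_size = 70920 / 33243.75 = 2.1333

Compression ratio = 2.1333


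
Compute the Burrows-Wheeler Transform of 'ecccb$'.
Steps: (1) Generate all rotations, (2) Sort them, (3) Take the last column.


Rotations (sorted):
  0: $ecccb -> last char: b
  1: b$eccc -> last char: c
  2: cb$ecc -> last char: c
  3: ccb$ec -> last char: c
  4: cccb$e -> last char: e
  5: ecccb$ -> last char: $


BWT = bccce$


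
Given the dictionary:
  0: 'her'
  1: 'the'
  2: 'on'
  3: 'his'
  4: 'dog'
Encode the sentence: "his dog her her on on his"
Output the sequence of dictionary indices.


Look up each word in the dictionary:
  'his' -> 3
  'dog' -> 4
  'her' -> 0
  'her' -> 0
  'on' -> 2
  'on' -> 2
  'his' -> 3

Encoded: [3, 4, 0, 0, 2, 2, 3]


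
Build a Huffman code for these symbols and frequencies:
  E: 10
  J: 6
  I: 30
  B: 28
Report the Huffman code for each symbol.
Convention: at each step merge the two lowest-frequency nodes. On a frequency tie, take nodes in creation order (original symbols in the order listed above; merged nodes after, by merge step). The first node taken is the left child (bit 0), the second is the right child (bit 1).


Huffman tree construction:
Step 1: Merge J(6) + E(10) = 16
Step 2: Merge (J+E)(16) + B(28) = 44
Step 3: Merge I(30) + ((J+E)+B)(44) = 74
Read each symbol's code off the tree from the root (left child = 0, right child = 1).

Codes:
  E: 101 (length 3)
  J: 100 (length 3)
  I: 0 (length 1)
  B: 11 (length 2)
Average code length: 134/74 = 1.8108 bits/symbol


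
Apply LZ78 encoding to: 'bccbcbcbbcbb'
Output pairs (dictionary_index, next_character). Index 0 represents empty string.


LZ78 encoding steps:
Dictionary: {0: ''}
Step 1: w='' (idx 0), next='b' -> output (0, 'b'), add 'b' as idx 1
Step 2: w='' (idx 0), next='c' -> output (0, 'c'), add 'c' as idx 2
Step 3: w='c' (idx 2), next='b' -> output (2, 'b'), add 'cb' as idx 3
Step 4: w='cb' (idx 3), next='c' -> output (3, 'c'), add 'cbc' as idx 4
Step 5: w='b' (idx 1), next='b' -> output (1, 'b'), add 'bb' as idx 5
Step 6: w='cb' (idx 3), next='b' -> output (3, 'b'), add 'cbb' as idx 6


Encoded: [(0, 'b'), (0, 'c'), (2, 'b'), (3, 'c'), (1, 'b'), (3, 'b')]


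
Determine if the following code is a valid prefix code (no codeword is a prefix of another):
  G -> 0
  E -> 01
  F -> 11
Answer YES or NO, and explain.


Checking each pair (does one codeword prefix another?):
  G='0' vs E='01': prefix -- VIOLATION

NO -- this is NOT a valid prefix code. G (0) is a prefix of E (01).


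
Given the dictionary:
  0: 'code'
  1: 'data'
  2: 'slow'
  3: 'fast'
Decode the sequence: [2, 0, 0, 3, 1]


Look up each index in the dictionary:
  2 -> 'slow'
  0 -> 'code'
  0 -> 'code'
  3 -> 'fast'
  1 -> 'data'

Decoded: "slow code code fast data"


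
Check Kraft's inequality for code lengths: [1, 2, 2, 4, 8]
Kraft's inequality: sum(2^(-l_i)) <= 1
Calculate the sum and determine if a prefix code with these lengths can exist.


Sum = 2^(-1) + 2^(-2) + 2^(-2) + 2^(-4) + 2^(-8)
    = 0.5 + 0.25 + 0.25 + 0.0625 + 0.00390625
    = 273/256 = 1.06640625
Since 1.06640625 > 1, Kraft's inequality is NOT satisfied.
A prefix code with these lengths CANNOT exist.

Kraft sum = 1.06640625. Not satisfied.


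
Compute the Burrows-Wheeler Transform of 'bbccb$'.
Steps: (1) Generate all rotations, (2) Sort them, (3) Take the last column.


Rotations (sorted):
  0: $bbccb -> last char: b
  1: b$bbcc -> last char: c
  2: bbccb$ -> last char: $
  3: bccb$b -> last char: b
  4: cb$bbc -> last char: c
  5: ccb$bb -> last char: b


BWT = bc$bcb


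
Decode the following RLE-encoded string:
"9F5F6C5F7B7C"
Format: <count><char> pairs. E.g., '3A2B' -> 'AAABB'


Expanding each <count><char> pair:
  9F -> 'FFFFFFFFF'
  5F -> 'FFFFF'
  6C -> 'CCCCCC'
  5F -> 'FFFFF'
  7B -> 'BBBBBBB'
  7C -> 'CCCCCCC'

Decoded = FFFFFFFFFFFFFFCCCCCCFFFFFBBBBBBBCCCCCCC


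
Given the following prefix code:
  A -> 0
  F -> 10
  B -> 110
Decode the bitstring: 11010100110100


Decoding step by step:
Bits 110 -> B
Bits 10 -> F
Bits 10 -> F
Bits 0 -> A
Bits 110 -> B
Bits 10 -> F
Bits 0 -> A


Decoded message: BFFABFA


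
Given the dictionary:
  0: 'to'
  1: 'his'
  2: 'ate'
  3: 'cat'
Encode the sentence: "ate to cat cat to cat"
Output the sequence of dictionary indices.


Look up each word in the dictionary:
  'ate' -> 2
  'to' -> 0
  'cat' -> 3
  'cat' -> 3
  'to' -> 0
  'cat' -> 3

Encoded: [2, 0, 3, 3, 0, 3]


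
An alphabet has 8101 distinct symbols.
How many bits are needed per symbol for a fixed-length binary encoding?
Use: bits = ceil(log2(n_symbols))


log2(8101) = 12.9839
Bracket: 2^12 = 4096 < 8101 <= 2^13 = 8192
So ceil(log2(8101)) = 13

bits = ceil(log2(8101)) = ceil(12.9839) = 13 bits


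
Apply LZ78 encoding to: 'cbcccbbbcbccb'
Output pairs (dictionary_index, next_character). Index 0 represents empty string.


LZ78 encoding steps:
Dictionary: {0: ''}
Step 1: w='' (idx 0), next='c' -> output (0, 'c'), add 'c' as idx 1
Step 2: w='' (idx 0), next='b' -> output (0, 'b'), add 'b' as idx 2
Step 3: w='c' (idx 1), next='c' -> output (1, 'c'), add 'cc' as idx 3
Step 4: w='c' (idx 1), next='b' -> output (1, 'b'), add 'cb' as idx 4
Step 5: w='b' (idx 2), next='b' -> output (2, 'b'), add 'bb' as idx 5
Step 6: w='cb' (idx 4), next='c' -> output (4, 'c'), add 'cbc' as idx 6
Step 7: w='cb' (idx 4), end of input -> output (4, '')


Encoded: [(0, 'c'), (0, 'b'), (1, 'c'), (1, 'b'), (2, 'b'), (4, 'c'), (4, '')]


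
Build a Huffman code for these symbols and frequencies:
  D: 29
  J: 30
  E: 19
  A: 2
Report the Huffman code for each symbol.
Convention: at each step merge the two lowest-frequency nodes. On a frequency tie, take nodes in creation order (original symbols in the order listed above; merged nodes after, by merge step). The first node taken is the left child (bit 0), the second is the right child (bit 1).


Huffman tree construction:
Step 1: Merge A(2) + E(19) = 21
Step 2: Merge (A+E)(21) + D(29) = 50
Step 3: Merge J(30) + ((A+E)+D)(50) = 80
Read each symbol's code off the tree from the root (left child = 0, right child = 1).

Codes:
  D: 11 (length 2)
  J: 0 (length 1)
  E: 101 (length 3)
  A: 100 (length 3)
Average code length: 151/80 = 1.8875 bits/symbol


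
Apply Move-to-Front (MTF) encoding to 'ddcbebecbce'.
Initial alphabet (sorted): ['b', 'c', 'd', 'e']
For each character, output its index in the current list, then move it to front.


MTF encoding:
'd': index 2 in ['b', 'c', 'd', 'e'] -> ['d', 'b', 'c', 'e']
'd': index 0 in ['d', 'b', 'c', 'e'] -> ['d', 'b', 'c', 'e']
'c': index 2 in ['d', 'b', 'c', 'e'] -> ['c', 'd', 'b', 'e']
'b': index 2 in ['c', 'd', 'b', 'e'] -> ['b', 'c', 'd', 'e']
'e': index 3 in ['b', 'c', 'd', 'e'] -> ['e', 'b', 'c', 'd']
'b': index 1 in ['e', 'b', 'c', 'd'] -> ['b', 'e', 'c', 'd']
'e': index 1 in ['b', 'e', 'c', 'd'] -> ['e', 'b', 'c', 'd']
'c': index 2 in ['e', 'b', 'c', 'd'] -> ['c', 'e', 'b', 'd']
'b': index 2 in ['c', 'e', 'b', 'd'] -> ['b', 'c', 'e', 'd']
'c': index 1 in ['b', 'c', 'e', 'd'] -> ['c', 'b', 'e', 'd']
'e': index 2 in ['c', 'b', 'e', 'd'] -> ['e', 'c', 'b', 'd']


Output: [2, 0, 2, 2, 3, 1, 1, 2, 2, 1, 2]


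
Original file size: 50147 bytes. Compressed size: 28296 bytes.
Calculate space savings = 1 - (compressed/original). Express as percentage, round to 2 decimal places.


ratio = compressed/original = 28296/50147 = 0.564261
savings = 1 - ratio = 1 - 0.564261 = 0.435739
as a percentage: 0.435739 * 100 = 43.57%

Space savings = 1 - 28296/50147 = 43.57%


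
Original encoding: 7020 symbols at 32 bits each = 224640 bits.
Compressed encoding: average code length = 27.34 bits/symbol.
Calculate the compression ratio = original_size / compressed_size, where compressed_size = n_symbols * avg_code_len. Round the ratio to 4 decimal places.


original_size = n_symbols * orig_bits = 7020 * 32 = 224640 bits
compressed_size = n_symbols * avg_code_len = 7020 * 27.34 = 191926.8 bits
ratio = original_size / compressed_size = 224640 / 191926.8 = 1.1704

Compression ratio = 1.1704


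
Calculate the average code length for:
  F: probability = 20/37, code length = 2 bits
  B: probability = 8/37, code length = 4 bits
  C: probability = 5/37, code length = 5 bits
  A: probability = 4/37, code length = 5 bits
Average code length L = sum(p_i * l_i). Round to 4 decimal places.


Weighted contributions p_i * l_i:
  F: (20/37) * 2 = 40/37
  B: (8/37) * 4 = 32/37
  C: (5/37) * 5 = 25/37
  A: (4/37) * 5 = 20/37
Sum = (40 + 32 + 25 + 20)/37 = 117/37

L = 117/37 = 3.1622 bits/symbol


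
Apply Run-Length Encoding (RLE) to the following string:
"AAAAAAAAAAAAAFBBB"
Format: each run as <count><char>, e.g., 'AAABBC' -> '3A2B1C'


Scanning runs left to right:
  i=0: run of 'A' x 13 -> '13A'
  i=13: run of 'F' x 1 -> '1F'
  i=14: run of 'B' x 3 -> '3B'

RLE = 13A1F3B


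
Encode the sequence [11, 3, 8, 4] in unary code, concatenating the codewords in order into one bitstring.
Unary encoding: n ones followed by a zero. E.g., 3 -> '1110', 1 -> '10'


Encode each number as n ones followed by a terminating 0:
  11 -> 111111111110 (12 bits)
  3 -> 1110 (4 bits)
  8 -> 111111110 (9 bits)
  4 -> 11110 (5 bits)
Total length = 12 + 4 + 9 + 5 = 30 bits.

Unary([11, 3, 8, 4]) = 111111111110111011111111011110 (30 bits)


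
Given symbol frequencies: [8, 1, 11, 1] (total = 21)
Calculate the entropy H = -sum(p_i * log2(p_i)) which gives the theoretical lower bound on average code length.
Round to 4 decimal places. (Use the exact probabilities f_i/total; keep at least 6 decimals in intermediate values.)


Per-symbol terms -p_i * log2(p_i) with p_i = f_i/21:
  p = 8/21 = 0.380952: log2(p) = -1.392317, -p*log2(p) = 0.530407
  p = 1/21 = 0.047619: log2(p) = -4.392317, -p*log2(p) = 0.209158
  p = 11/21 = 0.523810: log2(p) = -0.932886, -p*log2(p) = 0.488654
  p = 1/21 = 0.047619: log2(p) = -4.392317, -p*log2(p) = 0.209158
H = 0.530407 + 0.209158 + 0.488654 + 0.209158 = 1.437377

H = 1.4374 bits/symbol


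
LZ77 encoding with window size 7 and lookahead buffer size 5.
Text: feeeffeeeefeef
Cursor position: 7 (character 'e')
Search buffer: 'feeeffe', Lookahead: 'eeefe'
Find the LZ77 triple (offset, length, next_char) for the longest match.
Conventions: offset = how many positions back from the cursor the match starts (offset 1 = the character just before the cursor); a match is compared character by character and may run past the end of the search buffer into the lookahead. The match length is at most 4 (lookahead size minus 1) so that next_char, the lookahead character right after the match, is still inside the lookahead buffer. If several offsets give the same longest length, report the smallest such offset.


Try each offset into the search buffer:
  offset=1 (pos 6, char 'e'): match length 3
  offset=2 (pos 5, char 'f'): match length 0
  offset=3 (pos 4, char 'f'): match length 0
  offset=4 (pos 3, char 'e'): match length 1
  offset=5 (pos 2, char 'e'): match length 2
  offset=6 (pos 1, char 'e'): match length 4
  offset=7 (pos 0, char 'f'): match length 0
Longest match has length 4 at offset 6.
next_char = character at position 7 + 4 = 11 -> 'e'

Best match: offset=6, length=4 (matching 'eeef' starting at position 1)
LZ77 triple: (6, 4, 'e')


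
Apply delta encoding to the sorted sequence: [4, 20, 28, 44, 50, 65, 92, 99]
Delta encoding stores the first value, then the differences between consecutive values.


First value: 4
Deltas:
  20 - 4 = 16
  28 - 20 = 8
  44 - 28 = 16
  50 - 44 = 6
  65 - 50 = 15
  92 - 65 = 27
  99 - 92 = 7


Delta encoded: [4, 16, 8, 16, 6, 15, 27, 7]


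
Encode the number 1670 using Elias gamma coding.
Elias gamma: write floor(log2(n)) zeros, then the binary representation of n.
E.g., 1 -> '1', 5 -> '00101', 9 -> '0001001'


num_bits = floor(log2(1670)) + 1 = 11
leading_zeros = num_bits - 1 = 10
binary(1670) = 11010000110

Elias gamma(1670) = '0000000000' + '11010000110' = 000000000011010000110 (21 bits)


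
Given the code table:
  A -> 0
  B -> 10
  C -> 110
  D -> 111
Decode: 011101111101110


Decoding:
0 -> A
111 -> D
0 -> A
111 -> D
110 -> C
111 -> D
0 -> A


Result: ADADCDA


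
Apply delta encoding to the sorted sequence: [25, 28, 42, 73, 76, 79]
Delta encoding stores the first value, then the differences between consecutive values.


First value: 25
Deltas:
  28 - 25 = 3
  42 - 28 = 14
  73 - 42 = 31
  76 - 73 = 3
  79 - 76 = 3


Delta encoded: [25, 3, 14, 31, 3, 3]


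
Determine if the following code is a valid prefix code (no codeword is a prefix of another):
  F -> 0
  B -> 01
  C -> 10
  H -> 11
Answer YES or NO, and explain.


Checking each pair (does one codeword prefix another?):
  F='0' vs B='01': prefix -- VIOLATION

NO -- this is NOT a valid prefix code. F (0) is a prefix of B (01).


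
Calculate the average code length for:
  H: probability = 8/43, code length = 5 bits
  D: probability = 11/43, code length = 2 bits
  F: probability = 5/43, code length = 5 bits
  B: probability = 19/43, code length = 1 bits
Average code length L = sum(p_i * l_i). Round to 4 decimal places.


Weighted contributions p_i * l_i:
  H: (8/43) * 5 = 40/43
  D: (11/43) * 2 = 22/43
  F: (5/43) * 5 = 25/43
  B: (19/43) * 1 = 19/43
Sum = (40 + 22 + 25 + 19)/43 = 106/43

L = 106/43 = 2.4651 bits/symbol


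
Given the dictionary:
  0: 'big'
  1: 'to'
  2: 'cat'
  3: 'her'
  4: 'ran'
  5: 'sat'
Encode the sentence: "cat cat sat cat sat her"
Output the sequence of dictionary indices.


Look up each word in the dictionary:
  'cat' -> 2
  'cat' -> 2
  'sat' -> 5
  'cat' -> 2
  'sat' -> 5
  'her' -> 3

Encoded: [2, 2, 5, 2, 5, 3]
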